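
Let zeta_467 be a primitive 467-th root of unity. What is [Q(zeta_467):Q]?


The degree equals Euler's totient phi(467).
467 = 467
phi(467) = 466

466


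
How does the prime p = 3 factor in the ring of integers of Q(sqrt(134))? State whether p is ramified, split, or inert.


K = Q(sqrt(134)). Since d mod 4 = 2, disc(K) = 536.
Check p | disc: 536 mod 3 = 2.
p does not divide disc. Compute Legendre symbol (d/p):
2^((3-1)/2) mod 3 = -1
(d/p) = -1, so p is inert: (p) stays prime with e=1, f=2, g=1.
Therefore p is inert.

inert


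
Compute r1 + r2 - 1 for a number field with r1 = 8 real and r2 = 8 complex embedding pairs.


By Dirichlet's unit theorem:
rank = r1 + r2 - 1
= 8 + 8 - 1
= 15

15


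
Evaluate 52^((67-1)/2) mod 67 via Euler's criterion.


p = 67 is prime and the exponent is (p-1)/2 = 33, so by Euler's criterion 52^33 = (52/67) = +1 or -1 mod 67.
Compute by square-and-multiply:
  33 = 32 + 1 (binary 100001)
  Repeated squaring mod 67: 52^1 = 52, 52^2 = 24, 52^4 = 40, 52^8 = 59, 52^16 = 64, 52^32 = 9
  52^33 = 52^32 * 52^1 = 9 * 52 mod 67
    9 * 52 = 468 = 66 mod 67
  52^33 = 66 mod 67
Result 66 = p - 1 = -1 mod 67: 52 is a quadratic non-residue mod 67. As a residue in [0, p-1] the value is 66.
52^33 mod 67 = 66

66


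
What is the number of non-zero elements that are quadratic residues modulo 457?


For prime p, the number of non-zero quadratic residues is (p-1)/2.
= (457-1)/2
= 228

228


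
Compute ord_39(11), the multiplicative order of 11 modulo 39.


We want ord_39(11), the smallest k >= 1 with 11^k = 1 mod 39.
n = 39 = 3 * 13, phi(39) = 24; the order divides phi(n).
Divisors of 24: 1, 2, 3, 4, 6, 8, 12, 24
Repeated squaring mod 39: 11^1 = 11, 11^2 = 4, 11^4 = 16, 11^8 = 22, 11^16 = 16
Test divisors in increasing order:
  k=1: 11^1 = 11 mod 39
  k=2: 11^2 = 4 mod 39
  k=3: 11^3 = 4 * 11 = 5 mod 39
  k=4: 11^4 = 16 mod 39
  k=6: 11^6 = 16 * 4 = 25 mod 39
  k=8: 11^8 = 22 mod 39
  k=12: 11^12 = 22 * 16 = 1 mod 39  <- first divisor giving 1
Order = 12

12


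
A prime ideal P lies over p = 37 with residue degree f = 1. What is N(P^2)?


N(P^a) = p^(a*f)
= 37^(2*1)
= 37^2
= 1369

1369


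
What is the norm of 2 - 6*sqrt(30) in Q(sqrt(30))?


N(a + b*sqrt(d)) = a^2 - d*b^2
= (2)^2 - (30)*(-6)^2
= 4 - 1080
= -1076

-1076


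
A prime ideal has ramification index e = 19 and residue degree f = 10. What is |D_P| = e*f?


|D_P| = e * f
= 19 * 10
= 190

190


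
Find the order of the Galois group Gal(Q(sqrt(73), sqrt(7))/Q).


The 2 square roots of distinct primes are multiplicatively independent over Q,
so [K:Q] = 2^2 and Gal(K/Q) is isomorphic to (Z/2Z)^2.
|Gal| = 2^2 = 4

4


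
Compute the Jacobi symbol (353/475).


Compute (353/475) via quadratic reciprocity:
  reciprocity: (353/475) -> +(475/353)
  reduce: (122/353)
  pull out 2: (2/353) = +1  (since 353 mod 8 = 1)
  reciprocity: (61/353) -> +(353/61)
  reduce: (48/61)
  pull out 2: (2/61) = -1  (since 61 mod 8 = 5)
  pull out 2: (2/61) = -1  (since 61 mod 8 = 5)
  pull out 2: (2/61) = -1  (since 61 mod 8 = 5)
  pull out 2: (2/61) = -1  (since 61 mod 8 = 5)
  reciprocity: (3/61) -> +(61/3)
  reduce: (1/3)
  (1/3) = 1
Product of signs = 1

1


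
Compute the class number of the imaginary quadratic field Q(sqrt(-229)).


K = Q(sqrt(-229)). d mod 4 = 3, so D = disc(K) = 4d = -916
h(K) equals the number of primitive reduced positive-definite forms (a, b, c) = a*x^2 + b*x*y + c*y^2 with b^2 - 4ac = D,
where reduced means |b| <= a <= c, with b >= 0 whenever |b| = a or a = c, and primitive means gcd(a, b, c) = 1.
Reduced forces 3a^2 <= |D| = 916, so 1 <= a <= 17; b must have the parity of D, and c = (b^2 - D)/(4a) must be an integer >= a.
Enumerate a = 1..17, b in [-a, a]:
  a=1: (1, 0, 229)  [1]
  a=2: (2, 2, 115)  [1]
  a=3..4: none
  a=5: (5, -2, 46), (5, 2, 46)  [2]
  a=6: none
  a=7: (7, -6, 34), (7, 6, 34)  [2]
  a=8..9: none
  a=10: (10, -2, 23), (10, 2, 23)  [2]
  a=11..13: none
  a=14: (14, -6, 17), (14, 6, 17)  [2]
  a=15..17: none
Total reduced forms: 1 + 1 + 2 + 2 + 2 + 2 = 10
h = 10

10


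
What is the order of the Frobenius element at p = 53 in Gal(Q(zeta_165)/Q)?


The Frobenius at p in Gal(Q(zeta_n)/Q) = (Z/nZ)* is the class of p, so its order is ord_165(53), the smallest k >= 1 with 53^k = 1 mod 165.
n = 165 = 3 * 5 * 11, phi(165) = 80; the order divides phi(n).
Divisors of 80: 1, 2, 4, 5, 8, 10, 16, 20, 40, 80
Repeated squaring mod 165: 53^1 = 53, 53^2 = 4, 53^4 = 16, 53^8 = 91, 53^16 = 31, 53^32 = 136, 53^64 = 16
Test divisors in increasing order:
  k=1: 53^1 = 53 mod 165
  k=2: 53^2 = 4 mod 165
  k=4: 53^4 = 16 mod 165
  k=5: 53^5 = 16 * 53 = 23 mod 165
  k=8: 53^8 = 91 mod 165
  k=10: 53^10 = 91 * 4 = 34 mod 165
  k=16: 53^16 = 31 mod 165
  k=20: 53^20 = 31 * 16 = 1 mod 165  <- first divisor giving 1
Order = 20

20


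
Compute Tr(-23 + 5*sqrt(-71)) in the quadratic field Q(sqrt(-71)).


Tr(a + b*sqrt(d)) = (a + b*sqrt(d)) + (a - b*sqrt(d)) = 2a
= 2 * (-23)
= -46

-46


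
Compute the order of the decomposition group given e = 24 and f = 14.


|D_P| = e * f
= 24 * 14
= 336

336


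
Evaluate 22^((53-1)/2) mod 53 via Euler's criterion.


p = 53 is prime and the exponent is (p-1)/2 = 26, so by Euler's criterion 22^26 = (22/53) = +1 or -1 mod 53.
Compute by square-and-multiply:
  26 = 16 + 8 + 2 (binary 11010)
  Repeated squaring mod 53: 22^1 = 22, 22^2 = 7, 22^4 = 49, 22^8 = 16, 22^16 = 44
  22^26 = 22^16 * 22^8 * 22^2 = 44 * 16 * 7 mod 53
    44 * 16 = 704 = 15 mod 53
    15 * 7 = 105 = 52 mod 53
  22^26 = 52 mod 53
Result 52 = p - 1 = -1 mod 53: 22 is a quadratic non-residue mod 53. As a residue in [0, p-1] the value is 52.
22^26 mod 53 = 52

52


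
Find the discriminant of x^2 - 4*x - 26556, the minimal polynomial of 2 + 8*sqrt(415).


The element 2 + 8*sqrt(415) has minimal polynomial:
x^2 - 4*x - 26556
Discriminant = (-4)^2 - 4*(-26556)
= 16 + 106224
= 106240

106240


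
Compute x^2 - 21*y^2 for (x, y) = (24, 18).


x^2 - d*y^2
= 24^2 - 21*18^2
= 576 - 6804
= -6228

-6228


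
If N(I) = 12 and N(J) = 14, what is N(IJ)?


N(IJ) = N(I) * N(J)
= 12 * 14
= 168

168


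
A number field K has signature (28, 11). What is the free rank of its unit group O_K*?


By Dirichlet's unit theorem:
rank = r1 + r2 - 1
= 28 + 11 - 1
= 38

38


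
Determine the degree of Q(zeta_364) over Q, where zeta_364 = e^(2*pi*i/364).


The degree equals Euler's totient phi(364).
364 = 2^2 * 7 * 13
phi(364) = 144

144


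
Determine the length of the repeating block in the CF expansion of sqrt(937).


Run the CF algorithm for sqrt(937).
a_0 = floor(sqrt(937)) = 30; set m_0=0, q_0=1.
Recurrence: m' = q*a - m,  q' = (d - m'^2)/q,  a' = floor((a_0 + m')/q').
  step 1: m=30, q=37, a=1
  step 2: m=7, q=24, a=1
  step 3: m=17, q=27, a=1
  step 4: m=10, q=31, a=1
  step 5: m=21, q=16, a=3
  step 6: m=27, q=13, a=4
  step 7: m=25, q=24, a=2
  step 8: m=23, q=17, a=3
  step 9: m=28, q=9, a=6
  step 10: m=26, q=29, a=1
  step 11: m=3, q=32, a=1
  step 12: m=29, q=3, a=19
  step 13: m=28, q=51, a=1
  step 14: m=23, q=8, a=6
  step 15: m=25, q=39, a=1
  step 16: m=14, q=19, a=2
  step 17: m=24, q=19, a=2
  step 18: m=14, q=39, a=1
  step 19: m=25, q=8, a=6
  step 20: m=23, q=51, a=1
  step 21: m=28, q=3, a=19
  step 22: m=29, q=32, a=1
  step 23: m=3, q=29, a=1
  step 24: m=26, q=9, a=6
  step 25: m=28, q=17, a=3
  step 26: m=23, q=24, a=2
  step 27: m=25, q=13, a=4
  step 28: m=27, q=16, a=3
  step 29: m=21, q=31, a=1
  step 30: m=10, q=27, a=1
  step 31: m=17, q=24, a=1
  step 32: m=7, q=37, a=1
  step 33: m=30, q=1, a=60
a_33 = 2*a_0 = 60, so the period closes here.
sqrt(937) = [30; 1, 1, 1, 1, 3, 4, 2, 3, 6, 1, 1, 19, 1, 6, 1, 2, 2, 1, 6, 1, 19, 1, 1, 6, 3, 2, 4, 3, 1, 1, 1, 1, 60]
Period length = 33

33


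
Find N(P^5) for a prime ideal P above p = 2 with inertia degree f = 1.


N(P^a) = p^(a*f)
= 2^(5*1)
= 2^5
= 32

32


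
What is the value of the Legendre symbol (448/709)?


p = 709 is prime, so compute (448/709) with the reciprocity algorithm (Jacobi-symbol steps: pull out 2s via (2/n), flip via reciprocity, reduce):
  pull out 2: (2/709) = -1  (since 709 mod 8 = 5)
  pull out 2: (2/709) = -1  (since 709 mod 8 = 5)
  pull out 2: (2/709) = -1  (since 709 mod 8 = 5)
  pull out 2: (2/709) = -1  (since 709 mod 8 = 5)
  pull out 2: (2/709) = -1  (since 709 mod 8 = 5)
  pull out 2: (2/709) = -1  (since 709 mod 8 = 5)
  reciprocity: (7/709) -> +(709/7)
  reduce: (2/7)
  pull out 2: (2/7) = +1  (since 7 mod 8 = 7)
  (1/7) = 1
Product of signs = 1
(448/709) = 1

1


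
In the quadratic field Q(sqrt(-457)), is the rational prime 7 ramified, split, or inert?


K = Q(sqrt(-457)). Since d mod 4 = 3, disc(K) = -1828.
Check p | disc: -1828 mod 7 = 6.
p does not divide disc. Compute Legendre symbol (d/p):
5^((7-1)/2) mod 7 = -1
(d/p) = -1, so p is inert: (p) stays prime with e=1, f=2, g=1.
Therefore p is inert.

inert


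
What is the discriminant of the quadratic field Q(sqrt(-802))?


For K = Q(sqrt(d)) with d squarefree: disc(K) = d if d = 1 mod 4, and disc(K) = 4d if d = 2 or 3 mod 4.
Here d = -802, and d mod 4 = 2.
d = 2 mod 4, not 1 (O_K = Z[sqrt(d)]), so disc(K) = 4d = 4 * (-802) = -3208

-3208


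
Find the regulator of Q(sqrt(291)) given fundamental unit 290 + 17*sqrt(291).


epsilon = 290 + 17*sqrt(291)
= 579.9983
R = ln(579.9983)
= 6.3630

6.3630


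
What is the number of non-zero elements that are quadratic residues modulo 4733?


For prime p, the number of non-zero quadratic residues is (p-1)/2.
= (4733-1)/2
= 2366

2366


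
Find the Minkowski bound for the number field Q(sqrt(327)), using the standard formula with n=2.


d = 327, d mod 4 = 3, so disc(K) = 4d = 1308; |disc(K)| = 1308
Real quadratic field, so n = 2, s = r2 = 0, r1 = 2
M = (n!/n^n) * (4/pi)^s * sqrt(|disc(K)|) = (2!/2^2) * (4/pi)^0 * sqrt(1308)
= 0.5 * 1.000000 * 36.166283
= 18.0831

18.0831


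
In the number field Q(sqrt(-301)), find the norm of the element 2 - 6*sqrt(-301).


N(a + b*sqrt(d)) = a^2 - d*b^2
= (2)^2 - (-301)*(-6)^2
= 4 + 10836
= 10840

10840


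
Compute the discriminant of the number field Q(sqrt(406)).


For K = Q(sqrt(d)) with d squarefree: disc(K) = d if d = 1 mod 4, and disc(K) = 4d if d = 2 or 3 mod 4.
Here d = 406, and d mod 4 = 2.
d = 2 mod 4, not 1 (O_K = Z[sqrt(d)]), so disc(K) = 4d = 4 * (406) = 1624

1624


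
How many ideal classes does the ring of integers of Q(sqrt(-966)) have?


K = Q(sqrt(-966)). d mod 4 = 2, so D = disc(K) = 4d = -3864
h(K) equals the number of primitive reduced positive-definite forms (a, b, c) = a*x^2 + b*x*y + c*y^2 with b^2 - 4ac = D,
where reduced means |b| <= a <= c, with b >= 0 whenever |b| = a or a = c, and primitive means gcd(a, b, c) = 1.
Reduced forces 3a^2 <= |D| = 3864, so 1 <= a <= 35; b must have the parity of D, and c = (b^2 - D)/(4a) must be an integer >= a.
Enumerate a = 1..35, b in [-a, a]:
  a=1: (1, 0, 966)  [1]
  a=2: (2, 0, 483)  [1]
  a=3: (3, 0, 322)  [1]
  a=4: none
  a=5: (5, -4, 194), (5, 4, 194)  [2]
  a=6: (6, 0, 161)  [1]
  a=7: (7, 0, 138)  [1]
  a=8..9: none
  a=10: (10, -4, 97), (10, 4, 97)  [2]
  a=11..12: none
  a=13: (13, -6, 75), (13, 6, 75)  [2]
  a=14: (14, 0, 69)  [1]
  a=15: (15, -6, 65), (15, 6, 65)  [2]
  a=16..20: none
  a=21: (21, 0, 46)  [1]
  a=22: none
  a=23: (23, 0, 42)  [1]
  a=24: none
  a=25: (25, -6, 39), (25, 6, 39)  [2]
  a=26: (26, -20, 41), (26, 20, 41)  [2]
  a=27..28: none
  a=29: (29, -14, 35), (29, 14, 35)  [2]
  a=30: (30, -24, 37), (30, 24, 37)  [2]
  a=31..35: none
Total reduced forms: 1 + 1 + 1 + 2 + 1 + 1 + 2 + 2 + 1 + 2 + 1 + 1 + 2 + 2 + 2 + 2 = 24
h = 24

24


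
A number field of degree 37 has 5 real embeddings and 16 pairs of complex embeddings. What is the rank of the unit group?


By Dirichlet's unit theorem:
rank = r1 + r2 - 1
= 5 + 16 - 1
= 20

20


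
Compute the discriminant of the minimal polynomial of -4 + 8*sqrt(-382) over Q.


The element -4 + 8*sqrt(-382) has minimal polynomial:
x^2 + 8*x + 24464
Discriminant = (8)^2 - 4*(24464)
= 64 - 97856
= -97792

-97792


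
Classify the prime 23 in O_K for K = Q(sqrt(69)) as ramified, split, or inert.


K = Q(sqrt(69)). Since d mod 4 = 1, disc(K) = 69.
Check p | disc: 69 mod 23 = 0.
p divides disc, so p ramifies: (p) = P^2 with e=2, f=1, g=1.
Therefore p is ramified.

ramified


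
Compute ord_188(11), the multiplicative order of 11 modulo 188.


We want ord_188(11), the smallest k >= 1 with 11^k = 1 mod 188.
n = 188 = 2^2 * 47, phi(188) = 92; the order divides phi(n).
Divisors of 92: 1, 2, 4, 23, 46, 92
Repeated squaring mod 188: 11^1 = 11, 11^2 = 121, 11^4 = 165, 11^8 = 153, 11^16 = 97, 11^32 = 9, 11^64 = 81
Test divisors in increasing order:
  k=1: 11^1 = 11 mod 188
  k=2: 11^2 = 121 mod 188
  k=4: 11^4 = 165 mod 188
  k=23: 11^23 = 97 * 165 * 121 * 11 = 187 mod 188
  k=46: 11^46 = 9 * 153 * 165 * 121 = 1 mod 188  <- first divisor giving 1
Order = 46

46


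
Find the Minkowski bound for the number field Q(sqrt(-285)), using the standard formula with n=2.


d = -285, d mod 4 = 3, so disc(K) = 4d = -1140; |disc(K)| = 1140
Imaginary quadratic field, so n = 2, s = r2 = 1, r1 = 0
M = (n!/n^n) * (4/pi)^s * sqrt(|disc(K)|) = (2!/2^2) * (4/pi)^1 * sqrt(1140)
= 0.5 * 1.273240 * 33.763886
= 21.4948

21.4948


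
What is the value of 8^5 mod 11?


p = 11 is prime and the exponent is (p-1)/2 = 5, so by Euler's criterion 8^5 = (8/11) = +1 or -1 mod 11.
Compute by square-and-multiply:
  5 = 4 + 1 (binary 101)
  Repeated squaring mod 11: 8^1 = 8, 8^2 = 9, 8^4 = 4
  8^5 = 8^4 * 8^1 = 4 * 8 mod 11
    4 * 8 = 32 = 10 mod 11
  8^5 = 10 mod 11
Result 10 = p - 1 = -1 mod 11: 8 is a quadratic non-residue mod 11. As a residue in [0, p-1] the value is 10.
8^5 mod 11 = 10

10


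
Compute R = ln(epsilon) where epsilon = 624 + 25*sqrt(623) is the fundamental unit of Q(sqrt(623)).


epsilon = 624 + 25*sqrt(623)
= 1247.9992
R = ln(1247.9992)
= 7.1293

7.1293


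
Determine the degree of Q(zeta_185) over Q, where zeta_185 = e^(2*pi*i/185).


The degree equals Euler's totient phi(185).
185 = 5 * 37
phi(185) = 144

144


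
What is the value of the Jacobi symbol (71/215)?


Compute (71/215) via quadratic reciprocity:
  reciprocity: (71/215) -> -(215/71)
  reduce: (2/71)
  pull out 2: (2/71) = +1  (since 71 mod 8 = 7)
  (1/71) = 1
Product of signs = -1

-1


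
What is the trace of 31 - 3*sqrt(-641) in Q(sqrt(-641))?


Tr(a + b*sqrt(d)) = (a + b*sqrt(d)) + (a - b*sqrt(d)) = 2a
= 2 * (31)
= 62

62


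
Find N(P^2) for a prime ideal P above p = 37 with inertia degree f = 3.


N(P^a) = p^(a*f)
= 37^(2*3)
= 37^6
= 2565726409

2565726409


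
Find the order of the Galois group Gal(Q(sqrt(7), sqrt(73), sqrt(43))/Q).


The 3 square roots of distinct primes are multiplicatively independent over Q,
so [K:Q] = 2^3 and Gal(K/Q) is isomorphic to (Z/2Z)^3.
|Gal| = 2^3 = 8

8


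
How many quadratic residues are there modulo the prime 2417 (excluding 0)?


For prime p, the number of non-zero quadratic residues is (p-1)/2.
= (2417-1)/2
= 1208

1208


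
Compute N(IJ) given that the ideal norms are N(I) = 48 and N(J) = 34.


N(IJ) = N(I) * N(J)
= 48 * 34
= 1632

1632


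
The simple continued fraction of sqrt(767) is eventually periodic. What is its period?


Run the CF algorithm for sqrt(767).
a_0 = floor(sqrt(767)) = 27; set m_0=0, q_0=1.
Recurrence: m' = q*a - m,  q' = (d - m'^2)/q,  a' = floor((a_0 + m')/q').
  step 1: m=27, q=38, a=1
  step 2: m=11, q=17, a=2
  step 3: m=23, q=14, a=3
  step 4: m=19, q=29, a=1
  step 5: m=10, q=23, a=1
  step 6: m=13, q=26, a=1
  step 7: m=13, q=23, a=1
  step 8: m=10, q=29, a=1
  step 9: m=19, q=14, a=3
  step 10: m=23, q=17, a=2
  step 11: m=11, q=38, a=1
  step 12: m=27, q=1, a=54
a_12 = 2*a_0 = 54, so the period closes here.
sqrt(767) = [27; 1, 2, 3, 1, 1, 1, 1, 1, 3, 2, 1, 54]
Period length = 12

12


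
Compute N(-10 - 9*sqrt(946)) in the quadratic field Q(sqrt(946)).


N(a + b*sqrt(d)) = a^2 - d*b^2
= (-10)^2 - (946)*(-9)^2
= 100 - 76626
= -76526

-76526


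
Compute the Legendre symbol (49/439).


p = 439 is prime, so compute (49/439) with the reciprocity algorithm (Jacobi-symbol steps: pull out 2s via (2/n), flip via reciprocity, reduce):
  reciprocity: (49/439) -> +(439/49)
  reduce: (47/49)
  reciprocity: (47/49) -> +(49/47)
  reduce: (2/47)
  pull out 2: (2/47) = +1  (since 47 mod 8 = 7)
  (1/47) = 1
Product of signs = 1
(49/439) = 1

1


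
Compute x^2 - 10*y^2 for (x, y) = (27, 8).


x^2 - d*y^2
= 27^2 - 10*8^2
= 729 - 640
= 89

89


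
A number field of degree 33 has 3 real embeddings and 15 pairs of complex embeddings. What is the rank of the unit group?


By Dirichlet's unit theorem:
rank = r1 + r2 - 1
= 3 + 15 - 1
= 17

17


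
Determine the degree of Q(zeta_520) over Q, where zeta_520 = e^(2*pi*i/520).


The degree equals Euler's totient phi(520).
520 = 2^3 * 5 * 13
phi(520) = 192

192


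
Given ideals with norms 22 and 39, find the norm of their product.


N(IJ) = N(I) * N(J)
= 22 * 39
= 858

858


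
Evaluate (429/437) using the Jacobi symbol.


Compute (429/437) via quadratic reciprocity:
  reciprocity: (429/437) -> +(437/429)
  reduce: (8/429)
  pull out 2: (2/429) = -1  (since 429 mod 8 = 5)
  pull out 2: (2/429) = -1  (since 429 mod 8 = 5)
  pull out 2: (2/429) = -1  (since 429 mod 8 = 5)
  (1/429) = 1
Product of signs = -1

-1


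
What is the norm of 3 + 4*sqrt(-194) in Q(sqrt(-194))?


N(a + b*sqrt(d)) = a^2 - d*b^2
= (3)^2 - (-194)*(4)^2
= 9 + 3104
= 3113

3113


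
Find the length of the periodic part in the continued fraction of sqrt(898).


Run the CF algorithm for sqrt(898).
a_0 = floor(sqrt(898)) = 29; set m_0=0, q_0=1.
Recurrence: m' = q*a - m,  q' = (d - m'^2)/q,  a' = floor((a_0 + m')/q').
  step 1: m=29, q=57, a=1
  step 2: m=28, q=2, a=28
  step 3: m=28, q=57, a=1
  step 4: m=29, q=1, a=58
a_4 = 2*a_0 = 58, so the period closes here.
sqrt(898) = [29; 1, 28, 1, 58]
Period length = 4

4


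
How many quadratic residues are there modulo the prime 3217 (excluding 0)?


For prime p, the number of non-zero quadratic residues is (p-1)/2.
= (3217-1)/2
= 1608

1608


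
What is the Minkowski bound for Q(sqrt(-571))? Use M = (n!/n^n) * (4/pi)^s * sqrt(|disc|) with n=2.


d = -571, d mod 4 = 1, so disc(K) = d = -571; |disc(K)| = 571
Imaginary quadratic field, so n = 2, s = r2 = 1, r1 = 0
M = (n!/n^n) * (4/pi)^s * sqrt(|disc(K)|) = (2!/2^2) * (4/pi)^1 * sqrt(571)
= 0.5 * 1.273240 * 23.895606
= 15.2124

15.2124


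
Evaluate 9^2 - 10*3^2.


x^2 - d*y^2
= 9^2 - 10*3^2
= 81 - 90
= -9

-9


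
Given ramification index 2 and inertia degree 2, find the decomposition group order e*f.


|D_P| = e * f
= 2 * 2
= 4

4


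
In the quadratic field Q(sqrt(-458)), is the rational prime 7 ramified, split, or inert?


K = Q(sqrt(-458)). Since d mod 4 = 2, disc(K) = -1832.
Check p | disc: -1832 mod 7 = 2.
p does not divide disc. Compute Legendre symbol (d/p):
4^((7-1)/2) mod 7 = 1
(d/p) = 1, so p splits: (p) = P*P' with e=1, f=1, g=2.
Therefore p is split.

split


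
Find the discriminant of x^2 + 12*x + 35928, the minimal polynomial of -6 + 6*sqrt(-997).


The element -6 + 6*sqrt(-997) has minimal polynomial:
x^2 + 12*x + 35928
Discriminant = (12)^2 - 4*(35928)
= 144 - 143712
= -143568

-143568


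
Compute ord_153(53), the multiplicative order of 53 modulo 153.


We want ord_153(53), the smallest k >= 1 with 53^k = 1 mod 153.
n = 153 = 3^2 * 17, phi(153) = 96; the order divides phi(n).
Divisors of 96: 1, 2, 3, 4, 6, 8, 12, 16, 24, 32, 48, 96
Repeated squaring mod 153: 53^1 = 53, 53^2 = 55, 53^4 = 118, 53^8 = 1, 53^16 = 1, 53^32 = 1, 53^64 = 1
Test divisors in increasing order:
  k=1: 53^1 = 53 mod 153
  k=2: 53^2 = 55 mod 153
  k=3: 53^3 = 55 * 53 = 8 mod 153
  k=4: 53^4 = 118 mod 153
  k=6: 53^6 = 118 * 55 = 64 mod 153
  k=8: 53^8 = 1 mod 153  <- first divisor giving 1
Order = 8

8


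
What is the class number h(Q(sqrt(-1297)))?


K = Q(sqrt(-1297)). d mod 4 = 3, so D = disc(K) = 4d = -5188
h(K) equals the number of primitive reduced positive-definite forms (a, b, c) = a*x^2 + b*x*y + c*y^2 with b^2 - 4ac = D,
where reduced means |b| <= a <= c, with b >= 0 whenever |b| = a or a = c, and primitive means gcd(a, b, c) = 1.
Reduced forces 3a^2 <= |D| = 5188, so 1 <= a <= 41; b must have the parity of D, and c = (b^2 - D)/(4a) must be an integer >= a.
Enumerate a = 1..41, b in [-a, a]:
  a=1: (1, 0, 1297)  [1]
  a=2: (2, 2, 649)  [1]
  a=3..10: none
  a=11: (11, -2, 118), (11, 2, 118)  [2]
  a=12: none
  a=13: (13, -8, 101), (13, 8, 101)  [2]
  a=14..21: none
  a=22: (22, -2, 59), (22, 2, 59)  [2]
  a=23..25: none
  a=26: (26, -18, 53), (26, 18, 53)  [2]
  a=27..30: none
  a=31: (31, -12, 43), (31, 12, 43)  [2]
  a=32..41: none
Total reduced forms: 1 + 1 + 2 + 2 + 2 + 2 + 2 = 12
h = 12

12


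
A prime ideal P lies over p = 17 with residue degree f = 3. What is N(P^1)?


N(P^a) = p^(a*f)
= 17^(1*3)
= 17^3
= 4913

4913


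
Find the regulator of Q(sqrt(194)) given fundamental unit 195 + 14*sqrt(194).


epsilon = 195 + 14*sqrt(194)
= 389.9974
R = ln(389.9974)
= 5.9661

5.9661


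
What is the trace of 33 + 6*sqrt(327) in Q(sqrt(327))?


Tr(a + b*sqrt(d)) = (a + b*sqrt(d)) + (a - b*sqrt(d)) = 2a
= 2 * (33)
= 66

66


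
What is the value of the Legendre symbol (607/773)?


p = 773 is prime, so compute (607/773) with the reciprocity algorithm (Jacobi-symbol steps: pull out 2s via (2/n), flip via reciprocity, reduce):
  reciprocity: (607/773) -> +(773/607)
  reduce: (166/607)
  pull out 2: (2/607) = +1  (since 607 mod 8 = 7)
  reciprocity: (83/607) -> -(607/83)
  reduce: (26/83)
  pull out 2: (2/83) = -1  (since 83 mod 8 = 3)
  reciprocity: (13/83) -> +(83/13)
  reduce: (5/13)
  reciprocity: (5/13) -> +(13/5)
  reduce: (3/5)
  reciprocity: (3/5) -> +(5/3)
  reduce: (2/3)
  pull out 2: (2/3) = -1  (since 3 mod 8 = 3)
  (1/3) = 1
Product of signs = -1
(607/773) = -1

-1


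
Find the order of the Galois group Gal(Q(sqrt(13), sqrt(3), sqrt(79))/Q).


The 3 square roots of distinct primes are multiplicatively independent over Q,
so [K:Q] = 2^3 and Gal(K/Q) is isomorphic to (Z/2Z)^3.
|Gal| = 2^3 = 8

8


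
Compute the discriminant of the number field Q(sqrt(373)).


For K = Q(sqrt(d)) with d squarefree: disc(K) = d if d = 1 mod 4, and disc(K) = 4d if d = 2 or 3 mod 4.
Here d = 373, and d mod 4 = 1.
d = 1 mod 4 (O_K = Z[(1+sqrt(d))/2]), so disc(K) = d = 373

373


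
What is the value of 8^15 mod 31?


p = 31 is prime and the exponent is (p-1)/2 = 15, so by Euler's criterion 8^15 = (8/31) = +1 or -1 mod 31.
Compute by square-and-multiply:
  15 = 8 + 4 + 2 + 1 (binary 1111)
  Repeated squaring mod 31: 8^1 = 8, 8^2 = 2, 8^4 = 4, 8^8 = 16
  8^15 = 8^8 * 8^4 * 8^2 * 8^1 = 16 * 4 * 2 * 8 mod 31
    16 * 4 = 64 = 2 mod 31
    2 * 2 = 4 = 4 mod 31
    4 * 8 = 32 = 1 mod 31
  8^15 = 1 mod 31
Result 1: 8 is a quadratic residue mod 31.
8^15 mod 31 = 1

1


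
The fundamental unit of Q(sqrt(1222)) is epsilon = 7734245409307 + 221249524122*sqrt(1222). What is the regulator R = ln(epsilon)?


epsilon = 7734245409307 + 221249524122*sqrt(1222)
= 1.5468e+13
R = ln(1.5468e+13)
= 30.3698

30.3698


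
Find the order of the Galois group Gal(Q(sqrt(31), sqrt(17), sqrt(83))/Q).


The 3 square roots of distinct primes are multiplicatively independent over Q,
so [K:Q] = 2^3 and Gal(K/Q) is isomorphic to (Z/2Z)^3.
|Gal| = 2^3 = 8

8


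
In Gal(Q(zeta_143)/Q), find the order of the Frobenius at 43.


The Frobenius at p in Gal(Q(zeta_n)/Q) = (Z/nZ)* is the class of p, so its order is ord_143(43), the smallest k >= 1 with 43^k = 1 mod 143.
n = 143 = 11 * 13, phi(143) = 120; the order divides phi(n).
Divisors of 120: 1, 2, 3, 4, 5, 6, 8, 10, 12, 15, 20, 24, 30, 40, 60, 120
Repeated squaring mod 143: 43^1 = 43, 43^2 = 133, 43^4 = 100, 43^8 = 133, 43^16 = 100, 43^32 = 133, 43^64 = 100
Test divisors in increasing order:
  k=1: 43^1 = 43 mod 143
  k=2: 43^2 = 133 mod 143
  k=3: 43^3 = 133 * 43 = 142 mod 143
  k=4: 43^4 = 100 mod 143
  k=5: 43^5 = 100 * 43 = 10 mod 143
  k=6: 43^6 = 100 * 133 = 1 mod 143  <- first divisor giving 1
Order = 6

6


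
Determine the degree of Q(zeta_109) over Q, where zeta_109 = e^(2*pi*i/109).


The degree equals Euler's totient phi(109).
109 = 109
phi(109) = 108

108


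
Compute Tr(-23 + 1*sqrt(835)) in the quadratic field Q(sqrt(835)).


Tr(a + b*sqrt(d)) = (a + b*sqrt(d)) + (a - b*sqrt(d)) = 2a
= 2 * (-23)
= -46

-46


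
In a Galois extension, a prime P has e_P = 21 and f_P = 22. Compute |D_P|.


|D_P| = e * f
= 21 * 22
= 462

462


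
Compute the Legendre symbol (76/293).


p = 293 is prime, so compute (76/293) with the reciprocity algorithm (Jacobi-symbol steps: pull out 2s via (2/n), flip via reciprocity, reduce):
  pull out 2: (2/293) = -1  (since 293 mod 8 = 5)
  pull out 2: (2/293) = -1  (since 293 mod 8 = 5)
  reciprocity: (19/293) -> +(293/19)
  reduce: (8/19)
  pull out 2: (2/19) = -1  (since 19 mod 8 = 3)
  pull out 2: (2/19) = -1  (since 19 mod 8 = 3)
  pull out 2: (2/19) = -1  (since 19 mod 8 = 3)
  (1/19) = 1
Product of signs = -1
(76/293) = -1

-1


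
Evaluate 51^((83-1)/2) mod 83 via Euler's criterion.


p = 83 is prime and the exponent is (p-1)/2 = 41, so by Euler's criterion 51^41 = (51/83) = +1 or -1 mod 83.
Compute by square-and-multiply:
  41 = 32 + 8 + 1 (binary 101001)
  Repeated squaring mod 83: 51^1 = 51, 51^2 = 28, 51^4 = 37, 51^8 = 41, 51^16 = 21, 51^32 = 26
  51^41 = 51^32 * 51^8 * 51^1 = 26 * 41 * 51 mod 83
    26 * 41 = 1066 = 70 mod 83
    70 * 51 = 3570 = 1 mod 83
  51^41 = 1 mod 83
Result 1: 51 is a quadratic residue mod 83.
51^41 mod 83 = 1

1


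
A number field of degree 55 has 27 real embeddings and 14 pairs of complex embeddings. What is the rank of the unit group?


By Dirichlet's unit theorem:
rank = r1 + r2 - 1
= 27 + 14 - 1
= 40

40


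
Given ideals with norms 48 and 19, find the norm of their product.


N(IJ) = N(I) * N(J)
= 48 * 19
= 912

912


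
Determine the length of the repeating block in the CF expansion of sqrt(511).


Run the CF algorithm for sqrt(511).
a_0 = floor(sqrt(511)) = 22; set m_0=0, q_0=1.
Recurrence: m' = q*a - m,  q' = (d - m'^2)/q,  a' = floor((a_0 + m')/q').
  step 1: m=22, q=27, a=1
  step 2: m=5, q=18, a=1
  step 3: m=13, q=19, a=1
  step 4: m=6, q=25, a=1
  step 5: m=19, q=6, a=6
  step 6: m=17, q=37, a=1
  step 7: m=20, q=3, a=14
  step 8: m=22, q=9, a=4
  step 9: m=14, q=35, a=1
  step 10: m=21, q=2, a=21
  step 11: m=21, q=35, a=1
  step 12: m=14, q=9, a=4
  step 13: m=22, q=3, a=14
  step 14: m=20, q=37, a=1
  step 15: m=17, q=6, a=6
  step 16: m=19, q=25, a=1
  step 17: m=6, q=19, a=1
  step 18: m=13, q=18, a=1
  step 19: m=5, q=27, a=1
  step 20: m=22, q=1, a=44
a_20 = 2*a_0 = 44, so the period closes here.
sqrt(511) = [22; 1, 1, 1, 1, 6, 1, 14, 4, 1, 21, 1, 4, 14, 1, 6, 1, 1, 1, 1, 44]
Period length = 20

20


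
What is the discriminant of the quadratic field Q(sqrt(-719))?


For K = Q(sqrt(d)) with d squarefree: disc(K) = d if d = 1 mod 4, and disc(K) = 4d if d = 2 or 3 mod 4.
Here d = -719, and d mod 4 = 1.
d = 1 mod 4 (O_K = Z[(1+sqrt(d))/2]), so disc(K) = d = -719

-719


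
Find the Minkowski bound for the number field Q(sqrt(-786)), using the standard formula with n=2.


d = -786, d mod 4 = 2, so disc(K) = 4d = -3144; |disc(K)| = 3144
Imaginary quadratic field, so n = 2, s = r2 = 1, r1 = 0
M = (n!/n^n) * (4/pi)^s * sqrt(|disc(K)|) = (2!/2^2) * (4/pi)^1 * sqrt(3144)
= 0.5 * 1.273240 * 56.071383
= 35.6962

35.6962


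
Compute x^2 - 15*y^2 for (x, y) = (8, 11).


x^2 - d*y^2
= 8^2 - 15*11^2
= 64 - 1815
= -1751

-1751


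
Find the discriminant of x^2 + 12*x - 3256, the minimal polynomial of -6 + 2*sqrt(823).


The element -6 + 2*sqrt(823) has minimal polynomial:
x^2 + 12*x - 3256
Discriminant = (12)^2 - 4*(-3256)
= 144 + 13024
= 13168

13168


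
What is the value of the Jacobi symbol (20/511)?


Compute (20/511) via quadratic reciprocity:
  pull out 2: (2/511) = +1  (since 511 mod 8 = 7)
  pull out 2: (2/511) = +1  (since 511 mod 8 = 7)
  reciprocity: (5/511) -> +(511/5)
  reduce: (1/5)
  (1/5) = 1
Product of signs = 1

1


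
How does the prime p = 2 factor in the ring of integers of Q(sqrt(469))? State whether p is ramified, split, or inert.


K = Q(sqrt(469)). Since d mod 4 = 1, disc(K) = 469.
Check p | disc: 469 mod 2 = 1.
p=2 does not divide disc (d is 1 mod 4). 2 splits iff d = 1 mod 8.
d mod 8 = 5, so (d/2) = -1.
(d/p) = -1, so p is inert: (p) stays prime with e=1, f=2, g=1.
Therefore p is inert.

inert


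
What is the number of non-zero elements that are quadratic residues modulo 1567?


For prime p, the number of non-zero quadratic residues is (p-1)/2.
= (1567-1)/2
= 783

783


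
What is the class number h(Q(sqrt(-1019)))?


K = Q(sqrt(-1019)). d mod 4 = 1, so D = disc(K) = d = -1019
h(K) equals the number of primitive reduced positive-definite forms (a, b, c) = a*x^2 + b*x*y + c*y^2 with b^2 - 4ac = D,
where reduced means |b| <= a <= c, with b >= 0 whenever |b| = a or a = c, and primitive means gcd(a, b, c) = 1.
Reduced forces 3a^2 <= |D| = 1019, so 1 <= a <= 18; b must have the parity of D, and c = (b^2 - D)/(4a) must be an integer >= a.
Enumerate a = 1..18, b in [-a, a]:
  a=1: (1, 1, 255)  [1]
  a=2: none
  a=3: (3, -1, 85), (3, 1, 85)  [2]
  a=4: none
  a=5: (5, -1, 51), (5, 1, 51)  [2]
  a=6..8: none
  a=9: (9, -5, 29), (9, 5, 29)  [2]
  a=10: none
  a=11: (11, -9, 25), (11, 9, 25)  [2]
  a=12..14: none
  a=15: (15, -11, 19), (15, -1, 17), (15, 1, 17), (15, 11, 19)  [4]
  a=16..18: none
Total reduced forms: 1 + 2 + 2 + 2 + 2 + 4 = 13
h = 13

13


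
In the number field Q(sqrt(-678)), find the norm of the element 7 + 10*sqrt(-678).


N(a + b*sqrt(d)) = a^2 - d*b^2
= (7)^2 - (-678)*(10)^2
= 49 + 67800
= 67849

67849


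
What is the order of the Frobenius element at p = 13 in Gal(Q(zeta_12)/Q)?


The Frobenius at p in Gal(Q(zeta_n)/Q) = (Z/nZ)* is the class of p, so its order is ord_12(13), the smallest k >= 1 with 13^k = 1 mod 12.
n = 12 = 2^2 * 3, phi(12) = 4; the order divides phi(n).
Divisors of 4: 1, 2, 4
Repeated squaring mod 12: 13^1 = 1, 13^2 = 1, 13^4 = 1
Test divisors in increasing order:
  k=1: 13^1 = 1 mod 12  <- first divisor giving 1
Order = 1

1


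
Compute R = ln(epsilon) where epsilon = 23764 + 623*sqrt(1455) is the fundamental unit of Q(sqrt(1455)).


epsilon = 23764 + 623*sqrt(1455)
= 47528.0000
R = ln(47528.0000)
= 10.7691

10.7691


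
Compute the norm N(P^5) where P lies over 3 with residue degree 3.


N(P^a) = p^(a*f)
= 3^(5*3)
= 3^15
= 14348907

14348907


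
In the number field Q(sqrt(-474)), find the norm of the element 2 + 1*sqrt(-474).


N(a + b*sqrt(d)) = a^2 - d*b^2
= (2)^2 - (-474)*(1)^2
= 4 + 474
= 478

478


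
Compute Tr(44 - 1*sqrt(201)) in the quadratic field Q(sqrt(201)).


Tr(a + b*sqrt(d)) = (a + b*sqrt(d)) + (a - b*sqrt(d)) = 2a
= 2 * (44)
= 88

88


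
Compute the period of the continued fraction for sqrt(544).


Run the CF algorithm for sqrt(544).
a_0 = floor(sqrt(544)) = 23; set m_0=0, q_0=1.
Recurrence: m' = q*a - m,  q' = (d - m'^2)/q,  a' = floor((a_0 + m')/q').
  step 1: m=23, q=15, a=3
  step 2: m=22, q=4, a=11
  step 3: m=22, q=15, a=3
  step 4: m=23, q=1, a=46
a_4 = 2*a_0 = 46, so the period closes here.
sqrt(544) = [23; 3, 11, 3, 46]
Period length = 4

4


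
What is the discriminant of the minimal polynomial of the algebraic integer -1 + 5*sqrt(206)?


The element -1 + 5*sqrt(206) has minimal polynomial:
x^2 + 2*x - 5149
Discriminant = (2)^2 - 4*(-5149)
= 4 + 20596
= 20600

20600


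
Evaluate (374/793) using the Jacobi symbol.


Compute (374/793) via quadratic reciprocity:
  pull out 2: (2/793) = +1  (since 793 mod 8 = 1)
  reciprocity: (187/793) -> +(793/187)
  reduce: (45/187)
  reciprocity: (45/187) -> +(187/45)
  reduce: (7/45)
  reciprocity: (7/45) -> +(45/7)
  reduce: (3/7)
  reciprocity: (3/7) -> -(7/3)
  reduce: (1/3)
  (1/3) = 1
Product of signs = -1

-1


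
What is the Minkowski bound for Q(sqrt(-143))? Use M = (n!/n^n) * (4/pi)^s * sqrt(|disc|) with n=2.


d = -143, d mod 4 = 1, so disc(K) = d = -143; |disc(K)| = 143
Imaginary quadratic field, so n = 2, s = r2 = 1, r1 = 0
M = (n!/n^n) * (4/pi)^s * sqrt(|disc(K)|) = (2!/2^2) * (4/pi)^1 * sqrt(143)
= 0.5 * 1.273240 * 11.958261
= 7.6129

7.6129


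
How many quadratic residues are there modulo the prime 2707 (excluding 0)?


For prime p, the number of non-zero quadratic residues is (p-1)/2.
= (2707-1)/2
= 1353

1353


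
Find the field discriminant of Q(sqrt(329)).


For K = Q(sqrt(d)) with d squarefree: disc(K) = d if d = 1 mod 4, and disc(K) = 4d if d = 2 or 3 mod 4.
Here d = 329, and d mod 4 = 1.
d = 1 mod 4 (O_K = Z[(1+sqrt(d))/2]), so disc(K) = d = 329

329


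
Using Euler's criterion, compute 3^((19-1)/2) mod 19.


p = 19 is prime and the exponent is (p-1)/2 = 9, so by Euler's criterion 3^9 = (3/19) = +1 or -1 mod 19.
Compute by square-and-multiply:
  9 = 8 + 1 (binary 1001)
  Repeated squaring mod 19: 3^1 = 3, 3^2 = 9, 3^4 = 5, 3^8 = 6
  3^9 = 3^8 * 3^1 = 6 * 3 mod 19
    6 * 3 = 18 = 18 mod 19
  3^9 = 18 mod 19
Result 18 = p - 1 = -1 mod 19: 3 is a quadratic non-residue mod 19. As a residue in [0, p-1] the value is 18.
3^9 mod 19 = 18

18


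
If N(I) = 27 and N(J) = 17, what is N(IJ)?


N(IJ) = N(I) * N(J)
= 27 * 17
= 459

459


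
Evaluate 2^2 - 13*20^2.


x^2 - d*y^2
= 2^2 - 13*20^2
= 4 - 5200
= -5196

-5196


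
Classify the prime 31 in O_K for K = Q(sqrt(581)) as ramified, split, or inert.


K = Q(sqrt(581)). Since d mod 4 = 1, disc(K) = 581.
Check p | disc: 581 mod 31 = 23.
p does not divide disc. Compute Legendre symbol (d/p):
23^((31-1)/2) mod 31 = -1
(d/p) = -1, so p is inert: (p) stays prime with e=1, f=2, g=1.
Therefore p is inert.

inert


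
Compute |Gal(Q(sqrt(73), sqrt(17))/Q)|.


The 2 square roots of distinct primes are multiplicatively independent over Q,
so [K:Q] = 2^2 and Gal(K/Q) is isomorphic to (Z/2Z)^2.
|Gal| = 2^2 = 4

4


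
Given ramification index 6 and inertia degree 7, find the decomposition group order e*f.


|D_P| = e * f
= 6 * 7
= 42

42


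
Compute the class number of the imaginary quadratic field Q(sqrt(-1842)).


K = Q(sqrt(-1842)). d mod 4 = 2, so D = disc(K) = 4d = -7368
h(K) equals the number of primitive reduced positive-definite forms (a, b, c) = a*x^2 + b*x*y + c*y^2 with b^2 - 4ac = D,
where reduced means |b| <= a <= c, with b >= 0 whenever |b| = a or a = c, and primitive means gcd(a, b, c) = 1.
Reduced forces 3a^2 <= |D| = 7368, so 1 <= a <= 49; b must have the parity of D, and c = (b^2 - D)/(4a) must be an integer >= a.
Enumerate a = 1..49, b in [-a, a]:
  a=1: (1, 0, 1842)  [1]
  a=2: (2, 0, 921)  [1]
  a=3: (3, 0, 614)  [1]
  a=4..5: none
  a=6: (6, 0, 307)  [1]
  a=7..12: none
  a=13: (13, -4, 142), (13, 4, 142)  [2]
  a=14..18: none
  a=19: (19, -2, 97), (19, 2, 97)  [2]
  a=20..25: none
  a=26: (26, -4, 71), (26, 4, 71)  [2]
  a=27..30: none
  a=31: (31, -14, 61), (31, 14, 61)  [2]
  a=32..37: none
  a=38: (38, -36, 57), (38, 36, 57)  [2]
  a=39: (39, -30, 53), (39, 30, 53)  [2]
  a=40..49: none
Total reduced forms: 1 + 1 + 1 + 1 + 2 + 2 + 2 + 2 + 2 + 2 = 16
h = 16

16


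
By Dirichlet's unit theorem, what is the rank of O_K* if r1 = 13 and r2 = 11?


By Dirichlet's unit theorem:
rank = r1 + r2 - 1
= 13 + 11 - 1
= 23

23


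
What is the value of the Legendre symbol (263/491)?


p = 491 is prime, so compute (263/491) with the reciprocity algorithm (Jacobi-symbol steps: pull out 2s via (2/n), flip via reciprocity, reduce):
  reciprocity: (263/491) -> -(491/263)
  reduce: (228/263)
  pull out 2: (2/263) = +1  (since 263 mod 8 = 7)
  pull out 2: (2/263) = +1  (since 263 mod 8 = 7)
  reciprocity: (57/263) -> +(263/57)
  reduce: (35/57)
  reciprocity: (35/57) -> +(57/35)
  reduce: (22/35)
  pull out 2: (2/35) = -1  (since 35 mod 8 = 3)
  reciprocity: (11/35) -> -(35/11)
  reduce: (2/11)
  pull out 2: (2/11) = -1  (since 11 mod 8 = 3)
  (1/11) = 1
Product of signs = 1
(263/491) = 1

1


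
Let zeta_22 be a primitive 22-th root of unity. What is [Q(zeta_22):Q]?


The degree equals Euler's totient phi(22).
22 = 2 * 11
phi(22) = 10

10


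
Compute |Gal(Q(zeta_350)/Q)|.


|Gal(Q(zeta_350)/Q)| = phi(350)
= 120

120


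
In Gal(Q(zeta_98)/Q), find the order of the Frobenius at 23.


The Frobenius at p in Gal(Q(zeta_n)/Q) = (Z/nZ)* is the class of p, so its order is ord_98(23), the smallest k >= 1 with 23^k = 1 mod 98.
n = 98 = 2 * 7^2, phi(98) = 42; the order divides phi(n).
Divisors of 42: 1, 2, 3, 6, 7, 14, 21, 42
Repeated squaring mod 98: 23^1 = 23, 23^2 = 39, 23^4 = 51, 23^8 = 53, 23^16 = 65, 23^32 = 11
Test divisors in increasing order:
  k=1: 23^1 = 23 mod 98
  k=2: 23^2 = 39 mod 98
  k=3: 23^3 = 39 * 23 = 15 mod 98
  k=6: 23^6 = 51 * 39 = 29 mod 98
  k=7: 23^7 = 51 * 39 * 23 = 79 mod 98
  k=14: 23^14 = 53 * 51 * 39 = 67 mod 98
  k=21: 23^21 = 65 * 51 * 23 = 1 mod 98  <- first divisor giving 1
Order = 21

21


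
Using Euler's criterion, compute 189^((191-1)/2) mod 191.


p = 191 is prime and the exponent is (p-1)/2 = 95, so by Euler's criterion 189^95 = (189/191) = +1 or -1 mod 191.
Compute by square-and-multiply:
  95 = 64 + 16 + 8 + 4 + 2 + 1 (binary 1011111)
  Repeated squaring mod 191: 189^1 = 189, 189^2 = 4, 189^4 = 16, 189^8 = 65, 189^16 = 23, 189^32 = 147, 189^64 = 26
  189^95 = 189^64 * 189^16 * 189^8 * 189^4 * 189^2 * 189^1 = 26 * 23 * 65 * 16 * 4 * 189 mod 191
    26 * 23 = 598 = 25 mod 191
    25 * 65 = 1625 = 97 mod 191
    97 * 16 = 1552 = 24 mod 191
    24 * 4 = 96 = 96 mod 191
    96 * 189 = 18144 = 190 mod 191
  189^95 = 190 mod 191
Result 190 = p - 1 = -1 mod 191: 189 is a quadratic non-residue mod 191. As a residue in [0, p-1] the value is 190.
189^95 mod 191 = 190

190


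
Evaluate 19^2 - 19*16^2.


x^2 - d*y^2
= 19^2 - 19*16^2
= 361 - 4864
= -4503

-4503


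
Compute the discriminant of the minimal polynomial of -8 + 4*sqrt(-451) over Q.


The element -8 + 4*sqrt(-451) has minimal polynomial:
x^2 + 16*x + 7280
Discriminant = (16)^2 - 4*(7280)
= 256 - 29120
= -28864

-28864


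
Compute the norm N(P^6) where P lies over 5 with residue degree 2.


N(P^a) = p^(a*f)
= 5^(6*2)
= 5^12
= 244140625

244140625


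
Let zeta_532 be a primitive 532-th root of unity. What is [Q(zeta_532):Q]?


The degree equals Euler's totient phi(532).
532 = 2^2 * 7 * 19
phi(532) = 216

216


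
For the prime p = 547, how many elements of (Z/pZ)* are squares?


For prime p, the number of non-zero quadratic residues is (p-1)/2.
= (547-1)/2
= 273

273


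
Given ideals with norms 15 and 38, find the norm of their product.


N(IJ) = N(I) * N(J)
= 15 * 38
= 570

570


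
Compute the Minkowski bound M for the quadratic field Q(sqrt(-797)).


d = -797, d mod 4 = 3, so disc(K) = 4d = -3188; |disc(K)| = 3188
Imaginary quadratic field, so n = 2, s = r2 = 1, r1 = 0
M = (n!/n^n) * (4/pi)^s * sqrt(|disc(K)|) = (2!/2^2) * (4/pi)^1 * sqrt(3188)
= 0.5 * 1.273240 * 56.462377
= 35.9451

35.9451


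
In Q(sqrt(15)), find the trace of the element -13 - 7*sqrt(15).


Tr(a + b*sqrt(d)) = (a + b*sqrt(d)) + (a - b*sqrt(d)) = 2a
= 2 * (-13)
= -26

-26


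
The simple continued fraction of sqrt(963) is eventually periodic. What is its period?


Run the CF algorithm for sqrt(963).
a_0 = floor(sqrt(963)) = 31; set m_0=0, q_0=1.
Recurrence: m' = q*a - m,  q' = (d - m'^2)/q,  a' = floor((a_0 + m')/q').
  step 1: m=31, q=2, a=31
  step 2: m=31, q=1, a=62
a_2 = 2*a_0 = 62, so the period closes here.
sqrt(963) = [31; 31, 62]
Period length = 2

2


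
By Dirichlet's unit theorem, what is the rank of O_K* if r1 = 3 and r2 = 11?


By Dirichlet's unit theorem:
rank = r1 + r2 - 1
= 3 + 11 - 1
= 13

13


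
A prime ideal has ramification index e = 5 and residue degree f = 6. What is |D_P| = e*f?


|D_P| = e * f
= 5 * 6
= 30

30
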